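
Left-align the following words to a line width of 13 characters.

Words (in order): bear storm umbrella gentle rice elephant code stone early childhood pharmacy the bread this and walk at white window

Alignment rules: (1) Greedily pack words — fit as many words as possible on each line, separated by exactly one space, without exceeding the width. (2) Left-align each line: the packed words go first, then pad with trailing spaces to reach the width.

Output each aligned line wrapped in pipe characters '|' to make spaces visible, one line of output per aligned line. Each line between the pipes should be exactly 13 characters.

Line 1: ['bear', 'storm'] (min_width=10, slack=3)
Line 2: ['umbrella'] (min_width=8, slack=5)
Line 3: ['gentle', 'rice'] (min_width=11, slack=2)
Line 4: ['elephant', 'code'] (min_width=13, slack=0)
Line 5: ['stone', 'early'] (min_width=11, slack=2)
Line 6: ['childhood'] (min_width=9, slack=4)
Line 7: ['pharmacy', 'the'] (min_width=12, slack=1)
Line 8: ['bread', 'this'] (min_width=10, slack=3)
Line 9: ['and', 'walk', 'at'] (min_width=11, slack=2)
Line 10: ['white', 'window'] (min_width=12, slack=1)

Answer: |bear storm   |
|umbrella     |
|gentle rice  |
|elephant code|
|stone early  |
|childhood    |
|pharmacy the |
|bread this   |
|and walk at  |
|white window |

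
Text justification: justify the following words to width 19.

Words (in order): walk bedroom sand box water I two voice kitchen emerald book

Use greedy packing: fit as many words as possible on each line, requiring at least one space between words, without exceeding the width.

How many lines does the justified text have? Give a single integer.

Line 1: ['walk', 'bedroom', 'sand'] (min_width=17, slack=2)
Line 2: ['box', 'water', 'I', 'two'] (min_width=15, slack=4)
Line 3: ['voice', 'kitchen'] (min_width=13, slack=6)
Line 4: ['emerald', 'book'] (min_width=12, slack=7)
Total lines: 4

Answer: 4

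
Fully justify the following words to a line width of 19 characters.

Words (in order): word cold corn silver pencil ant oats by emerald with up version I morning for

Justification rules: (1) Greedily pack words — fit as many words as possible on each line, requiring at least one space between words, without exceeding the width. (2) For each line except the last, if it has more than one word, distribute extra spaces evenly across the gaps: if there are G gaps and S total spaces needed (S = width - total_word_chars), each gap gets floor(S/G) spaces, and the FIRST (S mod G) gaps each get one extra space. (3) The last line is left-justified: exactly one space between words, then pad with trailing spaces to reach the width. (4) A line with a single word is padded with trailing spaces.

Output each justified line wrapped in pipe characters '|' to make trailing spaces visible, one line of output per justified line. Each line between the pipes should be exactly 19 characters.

Answer: |word    cold   corn|
|silver  pencil  ant|
|oats   by   emerald|
|with  up  version I|
|morning for        |

Derivation:
Line 1: ['word', 'cold', 'corn'] (min_width=14, slack=5)
Line 2: ['silver', 'pencil', 'ant'] (min_width=17, slack=2)
Line 3: ['oats', 'by', 'emerald'] (min_width=15, slack=4)
Line 4: ['with', 'up', 'version', 'I'] (min_width=17, slack=2)
Line 5: ['morning', 'for'] (min_width=11, slack=8)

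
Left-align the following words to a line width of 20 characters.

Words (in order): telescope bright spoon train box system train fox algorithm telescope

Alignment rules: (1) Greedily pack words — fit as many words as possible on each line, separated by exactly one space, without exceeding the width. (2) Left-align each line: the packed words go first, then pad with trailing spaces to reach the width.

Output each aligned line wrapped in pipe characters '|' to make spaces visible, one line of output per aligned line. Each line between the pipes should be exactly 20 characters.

Answer: |telescope bright    |
|spoon train box     |
|system train fox    |
|algorithm telescope |

Derivation:
Line 1: ['telescope', 'bright'] (min_width=16, slack=4)
Line 2: ['spoon', 'train', 'box'] (min_width=15, slack=5)
Line 3: ['system', 'train', 'fox'] (min_width=16, slack=4)
Line 4: ['algorithm', 'telescope'] (min_width=19, slack=1)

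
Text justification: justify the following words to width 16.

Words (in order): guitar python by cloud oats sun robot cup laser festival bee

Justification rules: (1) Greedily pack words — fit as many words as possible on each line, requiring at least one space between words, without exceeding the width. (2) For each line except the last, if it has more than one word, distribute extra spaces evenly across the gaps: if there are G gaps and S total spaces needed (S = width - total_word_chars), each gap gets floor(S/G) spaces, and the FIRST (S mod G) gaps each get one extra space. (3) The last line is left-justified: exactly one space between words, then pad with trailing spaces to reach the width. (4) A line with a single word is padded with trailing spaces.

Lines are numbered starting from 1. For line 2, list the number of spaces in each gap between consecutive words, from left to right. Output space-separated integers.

Answer: 2 2

Derivation:
Line 1: ['guitar', 'python', 'by'] (min_width=16, slack=0)
Line 2: ['cloud', 'oats', 'sun'] (min_width=14, slack=2)
Line 3: ['robot', 'cup', 'laser'] (min_width=15, slack=1)
Line 4: ['festival', 'bee'] (min_width=12, slack=4)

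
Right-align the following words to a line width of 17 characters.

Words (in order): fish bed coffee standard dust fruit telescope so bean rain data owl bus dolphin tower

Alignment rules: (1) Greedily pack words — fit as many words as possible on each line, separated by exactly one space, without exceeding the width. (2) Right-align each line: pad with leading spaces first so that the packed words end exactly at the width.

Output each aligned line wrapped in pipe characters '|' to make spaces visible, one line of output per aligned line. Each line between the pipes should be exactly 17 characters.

Line 1: ['fish', 'bed', 'coffee'] (min_width=15, slack=2)
Line 2: ['standard', 'dust'] (min_width=13, slack=4)
Line 3: ['fruit', 'telescope'] (min_width=15, slack=2)
Line 4: ['so', 'bean', 'rain', 'data'] (min_width=17, slack=0)
Line 5: ['owl', 'bus', 'dolphin'] (min_width=15, slack=2)
Line 6: ['tower'] (min_width=5, slack=12)

Answer: |  fish bed coffee|
|    standard dust|
|  fruit telescope|
|so bean rain data|
|  owl bus dolphin|
|            tower|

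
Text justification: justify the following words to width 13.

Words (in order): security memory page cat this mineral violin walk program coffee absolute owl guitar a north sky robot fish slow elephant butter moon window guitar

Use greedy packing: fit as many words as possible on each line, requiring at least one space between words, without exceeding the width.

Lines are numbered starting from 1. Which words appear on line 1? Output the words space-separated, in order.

Answer: security

Derivation:
Line 1: ['security'] (min_width=8, slack=5)
Line 2: ['memory', 'page'] (min_width=11, slack=2)
Line 3: ['cat', 'this'] (min_width=8, slack=5)
Line 4: ['mineral'] (min_width=7, slack=6)
Line 5: ['violin', 'walk'] (min_width=11, slack=2)
Line 6: ['program'] (min_width=7, slack=6)
Line 7: ['coffee'] (min_width=6, slack=7)
Line 8: ['absolute', 'owl'] (min_width=12, slack=1)
Line 9: ['guitar', 'a'] (min_width=8, slack=5)
Line 10: ['north', 'sky'] (min_width=9, slack=4)
Line 11: ['robot', 'fish'] (min_width=10, slack=3)
Line 12: ['slow', 'elephant'] (min_width=13, slack=0)
Line 13: ['butter', 'moon'] (min_width=11, slack=2)
Line 14: ['window', 'guitar'] (min_width=13, slack=0)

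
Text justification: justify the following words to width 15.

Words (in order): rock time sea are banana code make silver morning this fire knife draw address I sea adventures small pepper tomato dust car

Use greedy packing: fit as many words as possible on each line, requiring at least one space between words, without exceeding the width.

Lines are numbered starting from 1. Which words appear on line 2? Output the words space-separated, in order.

Answer: are banana code

Derivation:
Line 1: ['rock', 'time', 'sea'] (min_width=13, slack=2)
Line 2: ['are', 'banana', 'code'] (min_width=15, slack=0)
Line 3: ['make', 'silver'] (min_width=11, slack=4)
Line 4: ['morning', 'this'] (min_width=12, slack=3)
Line 5: ['fire', 'knife', 'draw'] (min_width=15, slack=0)
Line 6: ['address', 'I', 'sea'] (min_width=13, slack=2)
Line 7: ['adventures'] (min_width=10, slack=5)
Line 8: ['small', 'pepper'] (min_width=12, slack=3)
Line 9: ['tomato', 'dust', 'car'] (min_width=15, slack=0)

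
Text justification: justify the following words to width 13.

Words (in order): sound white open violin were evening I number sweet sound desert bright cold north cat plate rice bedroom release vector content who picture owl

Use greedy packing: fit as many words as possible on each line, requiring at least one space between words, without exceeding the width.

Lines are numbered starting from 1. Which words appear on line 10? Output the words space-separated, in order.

Answer: release

Derivation:
Line 1: ['sound', 'white'] (min_width=11, slack=2)
Line 2: ['open', 'violin'] (min_width=11, slack=2)
Line 3: ['were', 'evening'] (min_width=12, slack=1)
Line 4: ['I', 'number'] (min_width=8, slack=5)
Line 5: ['sweet', 'sound'] (min_width=11, slack=2)
Line 6: ['desert', 'bright'] (min_width=13, slack=0)
Line 7: ['cold', 'north'] (min_width=10, slack=3)
Line 8: ['cat', 'plate'] (min_width=9, slack=4)
Line 9: ['rice', 'bedroom'] (min_width=12, slack=1)
Line 10: ['release'] (min_width=7, slack=6)
Line 11: ['vector'] (min_width=6, slack=7)
Line 12: ['content', 'who'] (min_width=11, slack=2)
Line 13: ['picture', 'owl'] (min_width=11, slack=2)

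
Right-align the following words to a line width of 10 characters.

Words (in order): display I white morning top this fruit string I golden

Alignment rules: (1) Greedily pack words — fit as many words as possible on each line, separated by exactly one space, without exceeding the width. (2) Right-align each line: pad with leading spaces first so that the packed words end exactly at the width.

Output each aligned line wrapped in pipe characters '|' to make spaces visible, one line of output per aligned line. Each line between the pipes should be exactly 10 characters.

Line 1: ['display', 'I'] (min_width=9, slack=1)
Line 2: ['white'] (min_width=5, slack=5)
Line 3: ['morning'] (min_width=7, slack=3)
Line 4: ['top', 'this'] (min_width=8, slack=2)
Line 5: ['fruit'] (min_width=5, slack=5)
Line 6: ['string', 'I'] (min_width=8, slack=2)
Line 7: ['golden'] (min_width=6, slack=4)

Answer: | display I|
|     white|
|   morning|
|  top this|
|     fruit|
|  string I|
|    golden|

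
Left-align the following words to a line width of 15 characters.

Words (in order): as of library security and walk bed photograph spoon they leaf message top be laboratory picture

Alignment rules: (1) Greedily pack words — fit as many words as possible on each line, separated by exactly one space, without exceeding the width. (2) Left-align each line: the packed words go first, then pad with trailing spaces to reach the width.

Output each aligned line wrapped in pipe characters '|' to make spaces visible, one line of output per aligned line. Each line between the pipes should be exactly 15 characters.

Answer: |as of library  |
|security and   |
|walk bed       |
|photograph     |
|spoon they leaf|
|message top be |
|laboratory     |
|picture        |

Derivation:
Line 1: ['as', 'of', 'library'] (min_width=13, slack=2)
Line 2: ['security', 'and'] (min_width=12, slack=3)
Line 3: ['walk', 'bed'] (min_width=8, slack=7)
Line 4: ['photograph'] (min_width=10, slack=5)
Line 5: ['spoon', 'they', 'leaf'] (min_width=15, slack=0)
Line 6: ['message', 'top', 'be'] (min_width=14, slack=1)
Line 7: ['laboratory'] (min_width=10, slack=5)
Line 8: ['picture'] (min_width=7, slack=8)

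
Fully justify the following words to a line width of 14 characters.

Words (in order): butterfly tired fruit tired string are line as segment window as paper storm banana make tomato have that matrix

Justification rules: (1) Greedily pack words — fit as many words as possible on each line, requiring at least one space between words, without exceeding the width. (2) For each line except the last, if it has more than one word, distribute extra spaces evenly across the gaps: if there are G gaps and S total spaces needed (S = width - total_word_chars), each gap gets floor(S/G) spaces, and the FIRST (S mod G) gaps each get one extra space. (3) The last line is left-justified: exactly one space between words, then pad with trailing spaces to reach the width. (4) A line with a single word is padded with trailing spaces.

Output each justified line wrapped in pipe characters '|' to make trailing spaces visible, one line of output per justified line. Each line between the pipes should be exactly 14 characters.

Answer: |butterfly     |
|tired    fruit|
|tired   string|
|are   line  as|
|segment window|
|as paper storm|
|banana    make|
|tomato    have|
|that matrix   |

Derivation:
Line 1: ['butterfly'] (min_width=9, slack=5)
Line 2: ['tired', 'fruit'] (min_width=11, slack=3)
Line 3: ['tired', 'string'] (min_width=12, slack=2)
Line 4: ['are', 'line', 'as'] (min_width=11, slack=3)
Line 5: ['segment', 'window'] (min_width=14, slack=0)
Line 6: ['as', 'paper', 'storm'] (min_width=14, slack=0)
Line 7: ['banana', 'make'] (min_width=11, slack=3)
Line 8: ['tomato', 'have'] (min_width=11, slack=3)
Line 9: ['that', 'matrix'] (min_width=11, slack=3)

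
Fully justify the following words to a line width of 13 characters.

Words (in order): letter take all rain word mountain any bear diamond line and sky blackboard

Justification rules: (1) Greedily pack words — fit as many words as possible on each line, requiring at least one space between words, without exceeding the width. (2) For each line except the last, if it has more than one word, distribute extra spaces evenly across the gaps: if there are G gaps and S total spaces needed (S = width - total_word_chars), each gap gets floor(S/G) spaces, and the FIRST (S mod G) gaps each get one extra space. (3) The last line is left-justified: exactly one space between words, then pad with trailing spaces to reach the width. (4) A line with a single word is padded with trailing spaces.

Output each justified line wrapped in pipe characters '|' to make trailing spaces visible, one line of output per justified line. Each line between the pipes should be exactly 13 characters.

Answer: |letter   take|
|all rain word|
|mountain  any|
|bear  diamond|
|line  and sky|
|blackboard   |

Derivation:
Line 1: ['letter', 'take'] (min_width=11, slack=2)
Line 2: ['all', 'rain', 'word'] (min_width=13, slack=0)
Line 3: ['mountain', 'any'] (min_width=12, slack=1)
Line 4: ['bear', 'diamond'] (min_width=12, slack=1)
Line 5: ['line', 'and', 'sky'] (min_width=12, slack=1)
Line 6: ['blackboard'] (min_width=10, slack=3)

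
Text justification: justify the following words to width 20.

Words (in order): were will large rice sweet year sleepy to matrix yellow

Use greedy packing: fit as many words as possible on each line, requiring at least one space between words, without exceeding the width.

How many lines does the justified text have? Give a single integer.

Line 1: ['were', 'will', 'large', 'rice'] (min_width=20, slack=0)
Line 2: ['sweet', 'year', 'sleepy', 'to'] (min_width=20, slack=0)
Line 3: ['matrix', 'yellow'] (min_width=13, slack=7)
Total lines: 3

Answer: 3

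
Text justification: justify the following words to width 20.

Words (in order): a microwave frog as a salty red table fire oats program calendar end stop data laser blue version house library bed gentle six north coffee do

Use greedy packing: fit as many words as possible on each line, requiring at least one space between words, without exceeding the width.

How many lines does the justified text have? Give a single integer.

Line 1: ['a', 'microwave', 'frog', 'as'] (min_width=19, slack=1)
Line 2: ['a', 'salty', 'red', 'table'] (min_width=17, slack=3)
Line 3: ['fire', 'oats', 'program'] (min_width=17, slack=3)
Line 4: ['calendar', 'end', 'stop'] (min_width=17, slack=3)
Line 5: ['data', 'laser', 'blue'] (min_width=15, slack=5)
Line 6: ['version', 'house'] (min_width=13, slack=7)
Line 7: ['library', 'bed', 'gentle'] (min_width=18, slack=2)
Line 8: ['six', 'north', 'coffee', 'do'] (min_width=19, slack=1)
Total lines: 8

Answer: 8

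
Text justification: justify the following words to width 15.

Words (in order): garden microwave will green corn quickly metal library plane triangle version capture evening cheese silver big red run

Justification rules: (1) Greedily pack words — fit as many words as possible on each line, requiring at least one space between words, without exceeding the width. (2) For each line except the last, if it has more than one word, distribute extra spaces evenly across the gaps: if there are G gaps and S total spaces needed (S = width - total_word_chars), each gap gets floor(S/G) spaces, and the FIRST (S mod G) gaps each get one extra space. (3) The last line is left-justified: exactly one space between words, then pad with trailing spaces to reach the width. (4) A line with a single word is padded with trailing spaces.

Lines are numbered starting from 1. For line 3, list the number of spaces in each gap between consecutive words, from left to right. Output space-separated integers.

Answer: 6

Derivation:
Line 1: ['garden'] (min_width=6, slack=9)
Line 2: ['microwave', 'will'] (min_width=14, slack=1)
Line 3: ['green', 'corn'] (min_width=10, slack=5)
Line 4: ['quickly', 'metal'] (min_width=13, slack=2)
Line 5: ['library', 'plane'] (min_width=13, slack=2)
Line 6: ['triangle'] (min_width=8, slack=7)
Line 7: ['version', 'capture'] (min_width=15, slack=0)
Line 8: ['evening', 'cheese'] (min_width=14, slack=1)
Line 9: ['silver', 'big', 'red'] (min_width=14, slack=1)
Line 10: ['run'] (min_width=3, slack=12)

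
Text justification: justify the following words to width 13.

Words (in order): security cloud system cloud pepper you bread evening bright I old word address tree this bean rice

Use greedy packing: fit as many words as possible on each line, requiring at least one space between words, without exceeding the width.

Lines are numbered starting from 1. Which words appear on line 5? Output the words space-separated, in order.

Line 1: ['security'] (min_width=8, slack=5)
Line 2: ['cloud', 'system'] (min_width=12, slack=1)
Line 3: ['cloud', 'pepper'] (min_width=12, slack=1)
Line 4: ['you', 'bread'] (min_width=9, slack=4)
Line 5: ['evening'] (min_width=7, slack=6)
Line 6: ['bright', 'I', 'old'] (min_width=12, slack=1)
Line 7: ['word', 'address'] (min_width=12, slack=1)
Line 8: ['tree', 'this'] (min_width=9, slack=4)
Line 9: ['bean', 'rice'] (min_width=9, slack=4)

Answer: evening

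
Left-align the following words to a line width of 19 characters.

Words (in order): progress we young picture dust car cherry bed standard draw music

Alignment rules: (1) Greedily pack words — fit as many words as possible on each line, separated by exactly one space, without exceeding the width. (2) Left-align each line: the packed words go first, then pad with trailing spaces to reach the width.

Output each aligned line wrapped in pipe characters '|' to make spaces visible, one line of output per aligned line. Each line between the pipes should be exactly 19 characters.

Line 1: ['progress', 'we', 'young'] (min_width=17, slack=2)
Line 2: ['picture', 'dust', 'car'] (min_width=16, slack=3)
Line 3: ['cherry', 'bed', 'standard'] (min_width=19, slack=0)
Line 4: ['draw', 'music'] (min_width=10, slack=9)

Answer: |progress we young  |
|picture dust car   |
|cherry bed standard|
|draw music         |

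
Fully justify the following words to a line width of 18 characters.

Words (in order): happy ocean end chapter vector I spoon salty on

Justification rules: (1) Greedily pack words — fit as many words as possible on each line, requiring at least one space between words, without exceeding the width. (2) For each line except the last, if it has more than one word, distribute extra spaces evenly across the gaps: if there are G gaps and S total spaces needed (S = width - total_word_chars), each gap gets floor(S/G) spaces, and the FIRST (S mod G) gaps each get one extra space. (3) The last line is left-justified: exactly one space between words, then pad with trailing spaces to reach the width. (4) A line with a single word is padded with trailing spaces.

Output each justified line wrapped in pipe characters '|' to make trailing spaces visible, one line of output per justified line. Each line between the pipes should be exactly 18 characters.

Line 1: ['happy', 'ocean', 'end'] (min_width=15, slack=3)
Line 2: ['chapter', 'vector', 'I'] (min_width=16, slack=2)
Line 3: ['spoon', 'salty', 'on'] (min_width=14, slack=4)

Answer: |happy   ocean  end|
|chapter  vector  I|
|spoon salty on    |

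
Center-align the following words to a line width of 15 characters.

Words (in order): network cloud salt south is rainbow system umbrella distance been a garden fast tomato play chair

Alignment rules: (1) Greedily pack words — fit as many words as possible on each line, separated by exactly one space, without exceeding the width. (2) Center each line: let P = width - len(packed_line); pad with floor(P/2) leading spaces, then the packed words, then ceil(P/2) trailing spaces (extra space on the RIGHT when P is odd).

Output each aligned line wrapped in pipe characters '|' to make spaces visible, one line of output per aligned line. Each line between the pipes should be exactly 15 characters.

Answer: | network cloud |
| salt south is |
|rainbow system |
|   umbrella    |
|distance been a|
|  garden fast  |
|  tomato play  |
|     chair     |

Derivation:
Line 1: ['network', 'cloud'] (min_width=13, slack=2)
Line 2: ['salt', 'south', 'is'] (min_width=13, slack=2)
Line 3: ['rainbow', 'system'] (min_width=14, slack=1)
Line 4: ['umbrella'] (min_width=8, slack=7)
Line 5: ['distance', 'been', 'a'] (min_width=15, slack=0)
Line 6: ['garden', 'fast'] (min_width=11, slack=4)
Line 7: ['tomato', 'play'] (min_width=11, slack=4)
Line 8: ['chair'] (min_width=5, slack=10)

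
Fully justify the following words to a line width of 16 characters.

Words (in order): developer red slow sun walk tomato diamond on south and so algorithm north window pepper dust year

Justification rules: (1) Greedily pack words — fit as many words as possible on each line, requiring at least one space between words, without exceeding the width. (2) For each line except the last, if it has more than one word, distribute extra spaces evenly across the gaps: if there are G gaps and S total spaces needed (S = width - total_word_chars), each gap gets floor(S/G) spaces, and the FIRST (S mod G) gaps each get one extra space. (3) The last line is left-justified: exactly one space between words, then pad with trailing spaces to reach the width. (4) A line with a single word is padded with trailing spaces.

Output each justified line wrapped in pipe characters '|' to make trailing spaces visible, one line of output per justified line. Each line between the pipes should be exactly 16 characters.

Line 1: ['developer', 'red'] (min_width=13, slack=3)
Line 2: ['slow', 'sun', 'walk'] (min_width=13, slack=3)
Line 3: ['tomato', 'diamond'] (min_width=14, slack=2)
Line 4: ['on', 'south', 'and', 'so'] (min_width=15, slack=1)
Line 5: ['algorithm', 'north'] (min_width=15, slack=1)
Line 6: ['window', 'pepper'] (min_width=13, slack=3)
Line 7: ['dust', 'year'] (min_width=9, slack=7)

Answer: |developer    red|
|slow   sun  walk|
|tomato   diamond|
|on  south and so|
|algorithm  north|
|window    pepper|
|dust year       |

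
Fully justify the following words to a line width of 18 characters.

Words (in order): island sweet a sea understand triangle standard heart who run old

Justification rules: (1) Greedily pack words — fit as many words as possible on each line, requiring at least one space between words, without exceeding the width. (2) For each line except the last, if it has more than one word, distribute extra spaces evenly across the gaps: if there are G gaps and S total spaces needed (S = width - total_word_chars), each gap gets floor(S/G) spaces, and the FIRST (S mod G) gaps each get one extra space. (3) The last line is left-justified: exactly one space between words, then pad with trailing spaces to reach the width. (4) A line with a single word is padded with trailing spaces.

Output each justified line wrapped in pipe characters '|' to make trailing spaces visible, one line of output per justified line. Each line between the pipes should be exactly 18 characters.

Line 1: ['island', 'sweet', 'a', 'sea'] (min_width=18, slack=0)
Line 2: ['understand'] (min_width=10, slack=8)
Line 3: ['triangle', 'standard'] (min_width=17, slack=1)
Line 4: ['heart', 'who', 'run', 'old'] (min_width=17, slack=1)

Answer: |island sweet a sea|
|understand        |
|triangle  standard|
|heart who run old |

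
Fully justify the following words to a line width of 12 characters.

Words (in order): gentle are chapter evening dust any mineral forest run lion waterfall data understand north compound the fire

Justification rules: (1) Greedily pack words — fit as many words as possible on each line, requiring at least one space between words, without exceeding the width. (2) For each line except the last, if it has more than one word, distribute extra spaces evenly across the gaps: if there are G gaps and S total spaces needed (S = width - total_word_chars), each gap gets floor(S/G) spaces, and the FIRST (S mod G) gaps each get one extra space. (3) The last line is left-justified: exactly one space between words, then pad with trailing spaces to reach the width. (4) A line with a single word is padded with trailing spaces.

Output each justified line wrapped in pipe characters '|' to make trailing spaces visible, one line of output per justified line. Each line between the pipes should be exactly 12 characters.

Answer: |gentle   are|
|chapter     |
|evening dust|
|any  mineral|
|forest   run|
|lion        |
|waterfall   |
|data        |
|understand  |
|north       |
|compound the|
|fire        |

Derivation:
Line 1: ['gentle', 'are'] (min_width=10, slack=2)
Line 2: ['chapter'] (min_width=7, slack=5)
Line 3: ['evening', 'dust'] (min_width=12, slack=0)
Line 4: ['any', 'mineral'] (min_width=11, slack=1)
Line 5: ['forest', 'run'] (min_width=10, slack=2)
Line 6: ['lion'] (min_width=4, slack=8)
Line 7: ['waterfall'] (min_width=9, slack=3)
Line 8: ['data'] (min_width=4, slack=8)
Line 9: ['understand'] (min_width=10, slack=2)
Line 10: ['north'] (min_width=5, slack=7)
Line 11: ['compound', 'the'] (min_width=12, slack=0)
Line 12: ['fire'] (min_width=4, slack=8)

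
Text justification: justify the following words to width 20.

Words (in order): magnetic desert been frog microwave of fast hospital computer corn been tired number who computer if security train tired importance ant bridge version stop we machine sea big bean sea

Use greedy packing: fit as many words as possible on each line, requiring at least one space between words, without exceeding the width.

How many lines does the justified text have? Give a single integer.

Answer: 11

Derivation:
Line 1: ['magnetic', 'desert', 'been'] (min_width=20, slack=0)
Line 2: ['frog', 'microwave', 'of'] (min_width=17, slack=3)
Line 3: ['fast', 'hospital'] (min_width=13, slack=7)
Line 4: ['computer', 'corn', 'been'] (min_width=18, slack=2)
Line 5: ['tired', 'number', 'who'] (min_width=16, slack=4)
Line 6: ['computer', 'if', 'security'] (min_width=20, slack=0)
Line 7: ['train', 'tired'] (min_width=11, slack=9)
Line 8: ['importance', 'ant'] (min_width=14, slack=6)
Line 9: ['bridge', 'version', 'stop'] (min_width=19, slack=1)
Line 10: ['we', 'machine', 'sea', 'big'] (min_width=18, slack=2)
Line 11: ['bean', 'sea'] (min_width=8, slack=12)
Total lines: 11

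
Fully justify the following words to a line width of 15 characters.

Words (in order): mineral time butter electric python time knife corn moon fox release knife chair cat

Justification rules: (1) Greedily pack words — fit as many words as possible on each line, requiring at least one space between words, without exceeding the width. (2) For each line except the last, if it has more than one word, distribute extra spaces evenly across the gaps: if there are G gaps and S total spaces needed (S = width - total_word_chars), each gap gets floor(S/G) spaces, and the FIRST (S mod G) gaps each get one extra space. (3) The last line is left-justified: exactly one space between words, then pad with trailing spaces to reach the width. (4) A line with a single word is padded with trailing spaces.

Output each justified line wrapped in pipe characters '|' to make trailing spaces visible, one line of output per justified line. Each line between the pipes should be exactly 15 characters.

Answer: |mineral    time|
|butter electric|
|python     time|
|knife corn moon|
|fox     release|
|knife chair cat|

Derivation:
Line 1: ['mineral', 'time'] (min_width=12, slack=3)
Line 2: ['butter', 'electric'] (min_width=15, slack=0)
Line 3: ['python', 'time'] (min_width=11, slack=4)
Line 4: ['knife', 'corn', 'moon'] (min_width=15, slack=0)
Line 5: ['fox', 'release'] (min_width=11, slack=4)
Line 6: ['knife', 'chair', 'cat'] (min_width=15, slack=0)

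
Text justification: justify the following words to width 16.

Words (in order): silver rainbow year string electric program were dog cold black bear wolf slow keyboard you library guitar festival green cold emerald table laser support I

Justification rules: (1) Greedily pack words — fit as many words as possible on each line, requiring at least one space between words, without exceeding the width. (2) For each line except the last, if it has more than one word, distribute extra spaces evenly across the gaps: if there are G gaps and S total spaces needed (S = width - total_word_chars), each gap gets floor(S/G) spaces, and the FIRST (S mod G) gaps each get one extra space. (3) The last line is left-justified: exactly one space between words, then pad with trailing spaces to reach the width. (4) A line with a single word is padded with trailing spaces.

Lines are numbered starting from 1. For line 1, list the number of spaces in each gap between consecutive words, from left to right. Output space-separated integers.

Line 1: ['silver', 'rainbow'] (min_width=14, slack=2)
Line 2: ['year', 'string'] (min_width=11, slack=5)
Line 3: ['electric', 'program'] (min_width=16, slack=0)
Line 4: ['were', 'dog', 'cold'] (min_width=13, slack=3)
Line 5: ['black', 'bear', 'wolf'] (min_width=15, slack=1)
Line 6: ['slow', 'keyboard'] (min_width=13, slack=3)
Line 7: ['you', 'library'] (min_width=11, slack=5)
Line 8: ['guitar', 'festival'] (min_width=15, slack=1)
Line 9: ['green', 'cold'] (min_width=10, slack=6)
Line 10: ['emerald', 'table'] (min_width=13, slack=3)
Line 11: ['laser', 'support', 'I'] (min_width=15, slack=1)

Answer: 3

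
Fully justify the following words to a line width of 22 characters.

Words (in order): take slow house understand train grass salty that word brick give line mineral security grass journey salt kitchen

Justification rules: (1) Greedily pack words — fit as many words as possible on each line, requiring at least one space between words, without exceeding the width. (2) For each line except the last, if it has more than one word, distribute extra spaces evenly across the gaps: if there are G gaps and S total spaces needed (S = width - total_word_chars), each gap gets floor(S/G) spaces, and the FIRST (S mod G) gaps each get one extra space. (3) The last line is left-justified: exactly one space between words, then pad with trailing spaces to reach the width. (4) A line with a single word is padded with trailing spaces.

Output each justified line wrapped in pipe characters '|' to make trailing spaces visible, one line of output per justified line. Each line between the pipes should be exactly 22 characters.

Answer: |take     slow    house|
|understand train grass|
|salty  that word brick|
|give    line   mineral|
|security grass journey|
|salt kitchen          |

Derivation:
Line 1: ['take', 'slow', 'house'] (min_width=15, slack=7)
Line 2: ['understand', 'train', 'grass'] (min_width=22, slack=0)
Line 3: ['salty', 'that', 'word', 'brick'] (min_width=21, slack=1)
Line 4: ['give', 'line', 'mineral'] (min_width=17, slack=5)
Line 5: ['security', 'grass', 'journey'] (min_width=22, slack=0)
Line 6: ['salt', 'kitchen'] (min_width=12, slack=10)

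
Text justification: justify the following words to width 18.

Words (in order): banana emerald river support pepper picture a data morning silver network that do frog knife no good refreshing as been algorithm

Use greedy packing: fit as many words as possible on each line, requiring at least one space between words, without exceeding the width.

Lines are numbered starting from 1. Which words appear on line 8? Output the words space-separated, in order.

Answer: as been algorithm

Derivation:
Line 1: ['banana', 'emerald'] (min_width=14, slack=4)
Line 2: ['river', 'support'] (min_width=13, slack=5)
Line 3: ['pepper', 'picture', 'a'] (min_width=16, slack=2)
Line 4: ['data', 'morning'] (min_width=12, slack=6)
Line 5: ['silver', 'network'] (min_width=14, slack=4)
Line 6: ['that', 'do', 'frog', 'knife'] (min_width=18, slack=0)
Line 7: ['no', 'good', 'refreshing'] (min_width=18, slack=0)
Line 8: ['as', 'been', 'algorithm'] (min_width=17, slack=1)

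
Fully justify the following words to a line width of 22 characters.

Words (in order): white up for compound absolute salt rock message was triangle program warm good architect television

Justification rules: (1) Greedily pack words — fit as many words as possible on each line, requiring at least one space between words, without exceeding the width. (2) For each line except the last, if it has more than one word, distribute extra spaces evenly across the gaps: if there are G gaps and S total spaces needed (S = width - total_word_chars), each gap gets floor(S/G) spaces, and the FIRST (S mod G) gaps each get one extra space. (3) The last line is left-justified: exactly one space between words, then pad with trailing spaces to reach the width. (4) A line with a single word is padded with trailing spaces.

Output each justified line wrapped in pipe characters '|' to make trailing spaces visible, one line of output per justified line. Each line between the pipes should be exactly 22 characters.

Line 1: ['white', 'up', 'for', 'compound'] (min_width=21, slack=1)
Line 2: ['absolute', 'salt', 'rock'] (min_width=18, slack=4)
Line 3: ['message', 'was', 'triangle'] (min_width=20, slack=2)
Line 4: ['program', 'warm', 'good'] (min_width=17, slack=5)
Line 5: ['architect', 'television'] (min_width=20, slack=2)

Answer: |white  up for compound|
|absolute   salt   rock|
|message  was  triangle|
|program    warm   good|
|architect television  |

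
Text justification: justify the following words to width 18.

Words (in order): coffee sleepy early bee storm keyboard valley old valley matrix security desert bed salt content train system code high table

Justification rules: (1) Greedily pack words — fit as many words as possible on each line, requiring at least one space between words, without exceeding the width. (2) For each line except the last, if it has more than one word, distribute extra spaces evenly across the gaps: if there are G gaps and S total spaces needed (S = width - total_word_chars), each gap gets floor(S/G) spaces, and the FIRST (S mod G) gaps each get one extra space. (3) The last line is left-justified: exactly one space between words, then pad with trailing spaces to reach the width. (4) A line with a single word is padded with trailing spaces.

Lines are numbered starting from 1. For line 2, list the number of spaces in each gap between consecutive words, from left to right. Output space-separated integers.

Answer: 3 2

Derivation:
Line 1: ['coffee', 'sleepy'] (min_width=13, slack=5)
Line 2: ['early', 'bee', 'storm'] (min_width=15, slack=3)
Line 3: ['keyboard', 'valley'] (min_width=15, slack=3)
Line 4: ['old', 'valley', 'matrix'] (min_width=17, slack=1)
Line 5: ['security', 'desert'] (min_width=15, slack=3)
Line 6: ['bed', 'salt', 'content'] (min_width=16, slack=2)
Line 7: ['train', 'system', 'code'] (min_width=17, slack=1)
Line 8: ['high', 'table'] (min_width=10, slack=8)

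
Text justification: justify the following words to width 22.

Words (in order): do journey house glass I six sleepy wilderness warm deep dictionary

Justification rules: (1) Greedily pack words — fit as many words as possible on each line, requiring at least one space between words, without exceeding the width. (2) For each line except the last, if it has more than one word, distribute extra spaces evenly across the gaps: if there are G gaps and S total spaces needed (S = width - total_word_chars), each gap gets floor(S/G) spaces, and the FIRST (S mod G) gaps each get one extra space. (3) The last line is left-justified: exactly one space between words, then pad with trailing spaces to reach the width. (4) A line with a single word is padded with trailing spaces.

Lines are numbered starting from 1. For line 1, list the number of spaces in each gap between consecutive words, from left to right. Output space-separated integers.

Answer: 1 1 1

Derivation:
Line 1: ['do', 'journey', 'house', 'glass'] (min_width=22, slack=0)
Line 2: ['I', 'six', 'sleepy'] (min_width=12, slack=10)
Line 3: ['wilderness', 'warm', 'deep'] (min_width=20, slack=2)
Line 4: ['dictionary'] (min_width=10, slack=12)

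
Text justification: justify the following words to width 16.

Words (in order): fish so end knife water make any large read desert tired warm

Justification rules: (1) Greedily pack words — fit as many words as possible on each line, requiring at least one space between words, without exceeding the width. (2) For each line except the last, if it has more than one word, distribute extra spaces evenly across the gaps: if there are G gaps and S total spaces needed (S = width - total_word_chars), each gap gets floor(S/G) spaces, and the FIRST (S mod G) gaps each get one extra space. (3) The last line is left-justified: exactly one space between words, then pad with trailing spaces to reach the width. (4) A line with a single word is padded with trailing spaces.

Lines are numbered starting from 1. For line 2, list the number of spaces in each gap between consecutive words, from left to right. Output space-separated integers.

Answer: 1 1

Derivation:
Line 1: ['fish', 'so', 'end'] (min_width=11, slack=5)
Line 2: ['knife', 'water', 'make'] (min_width=16, slack=0)
Line 3: ['any', 'large', 'read'] (min_width=14, slack=2)
Line 4: ['desert', 'tired'] (min_width=12, slack=4)
Line 5: ['warm'] (min_width=4, slack=12)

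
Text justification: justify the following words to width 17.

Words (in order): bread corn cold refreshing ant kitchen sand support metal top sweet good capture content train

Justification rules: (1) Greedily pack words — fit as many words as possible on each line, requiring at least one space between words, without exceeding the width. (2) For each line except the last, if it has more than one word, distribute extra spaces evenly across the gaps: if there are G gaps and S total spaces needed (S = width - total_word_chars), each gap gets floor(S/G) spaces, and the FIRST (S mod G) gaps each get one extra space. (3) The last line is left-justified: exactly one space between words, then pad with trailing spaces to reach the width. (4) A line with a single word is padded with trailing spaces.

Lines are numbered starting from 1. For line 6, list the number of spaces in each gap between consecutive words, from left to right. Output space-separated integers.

Line 1: ['bread', 'corn', 'cold'] (min_width=15, slack=2)
Line 2: ['refreshing', 'ant'] (min_width=14, slack=3)
Line 3: ['kitchen', 'sand'] (min_width=12, slack=5)
Line 4: ['support', 'metal', 'top'] (min_width=17, slack=0)
Line 5: ['sweet', 'good'] (min_width=10, slack=7)
Line 6: ['capture', 'content'] (min_width=15, slack=2)
Line 7: ['train'] (min_width=5, slack=12)

Answer: 3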